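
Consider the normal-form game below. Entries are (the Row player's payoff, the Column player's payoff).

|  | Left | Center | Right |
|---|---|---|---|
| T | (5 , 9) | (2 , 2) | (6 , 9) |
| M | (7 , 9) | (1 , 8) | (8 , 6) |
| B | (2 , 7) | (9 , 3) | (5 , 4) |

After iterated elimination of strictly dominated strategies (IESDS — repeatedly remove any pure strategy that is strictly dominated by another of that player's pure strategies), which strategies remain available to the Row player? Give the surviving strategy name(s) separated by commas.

The Column player's strategy Center is strictly dominated by Left (T: 9>2, M: 9>8, B: 7>3) and is removed.
For the Row player, M strictly dominates T on the remaining columns (Left: 7>5, Right: 8>6); eliminate T.
For the Row player, M strictly dominates B on the remaining columns (Left: 7>2, Right: 8>5); eliminate B.
The Column player's strategy Right is strictly dominated by Left (M: 9>6) and is removed.
Among the remaining strategies, none is strictly dominated by another pure strategy of the same player, so the elimination stops.
Surviving strategies — the Row player: {M}; the Column player: {Left}.

M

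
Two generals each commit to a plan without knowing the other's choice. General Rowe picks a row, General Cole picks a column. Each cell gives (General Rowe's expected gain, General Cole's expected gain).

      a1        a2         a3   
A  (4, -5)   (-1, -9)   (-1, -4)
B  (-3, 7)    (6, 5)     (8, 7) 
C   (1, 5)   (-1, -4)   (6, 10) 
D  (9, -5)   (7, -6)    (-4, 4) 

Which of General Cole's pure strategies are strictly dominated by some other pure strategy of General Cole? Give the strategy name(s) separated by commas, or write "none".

Nothing dominates a1: a2 at A (-5>-9); a3 at B (7=7).
a2: dominated, since a1 does at least as well everywhere (A: -5>-9, B: 7>5, C: 5>-4, D: -5>-6).
a3 is not dominated — it holds its own against a1 at A (-4>-5); a2 at A (-4>-9).

a2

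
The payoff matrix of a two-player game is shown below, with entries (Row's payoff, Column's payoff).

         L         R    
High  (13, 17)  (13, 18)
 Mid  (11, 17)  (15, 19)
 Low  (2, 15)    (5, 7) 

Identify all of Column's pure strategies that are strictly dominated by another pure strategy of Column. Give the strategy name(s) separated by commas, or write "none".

none

L: no other strategy beats it everywhere (R at Low (15>7)).
Nothing dominates R: L at High (18>17).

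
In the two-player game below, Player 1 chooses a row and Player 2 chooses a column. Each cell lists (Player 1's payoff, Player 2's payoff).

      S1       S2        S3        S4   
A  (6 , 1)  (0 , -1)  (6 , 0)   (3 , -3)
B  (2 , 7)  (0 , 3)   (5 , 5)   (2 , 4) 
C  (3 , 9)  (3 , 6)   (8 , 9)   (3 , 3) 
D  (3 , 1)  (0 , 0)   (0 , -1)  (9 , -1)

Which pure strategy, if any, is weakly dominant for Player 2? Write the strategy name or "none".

S1

S1 vs S2: A: 1>-1, B: 7>3, C: 9>6, D: 1>0.
S1 vs S3: A: 1>0, B: 7>5, C: 9=9, D: 1>-1.
S1 vs S4: A: 1>-3, B: 7>4, C: 9>3, D: 1>-1.
S1 is at least as good as every other strategy against every opponent action, so it is weakly dominant.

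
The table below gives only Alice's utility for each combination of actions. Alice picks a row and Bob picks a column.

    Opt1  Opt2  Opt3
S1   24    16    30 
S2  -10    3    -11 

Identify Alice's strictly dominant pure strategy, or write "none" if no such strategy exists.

S1 vs S2: Opt1: 24>-10, Opt2: 16>3, Opt3: 30>-11.
S1 strictly beats every other strategy against every opponent action, so it is strictly dominant.

S1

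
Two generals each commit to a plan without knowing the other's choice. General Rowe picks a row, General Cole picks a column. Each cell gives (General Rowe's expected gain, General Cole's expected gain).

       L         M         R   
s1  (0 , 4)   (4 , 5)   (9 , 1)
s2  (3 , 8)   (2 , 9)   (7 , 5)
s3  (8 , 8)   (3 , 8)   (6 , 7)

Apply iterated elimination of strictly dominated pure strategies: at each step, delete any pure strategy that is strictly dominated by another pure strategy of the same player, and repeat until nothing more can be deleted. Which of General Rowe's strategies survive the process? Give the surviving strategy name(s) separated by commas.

For General Cole, L strictly dominates R on the remaining rows (s1: 4>1, s2: 8>5, s3: 8>7); eliminate R.
Row s2 is eliminated: s3 beats it against every remaining column (L: 8>3, M: 3>2).
Among the remaining strategies, none is strictly dominated by another pure strategy of the same player, so the elimination stops.
Surviving strategies — General Rowe: {s1, s3}; General Cole: {L, M}.

s1, s3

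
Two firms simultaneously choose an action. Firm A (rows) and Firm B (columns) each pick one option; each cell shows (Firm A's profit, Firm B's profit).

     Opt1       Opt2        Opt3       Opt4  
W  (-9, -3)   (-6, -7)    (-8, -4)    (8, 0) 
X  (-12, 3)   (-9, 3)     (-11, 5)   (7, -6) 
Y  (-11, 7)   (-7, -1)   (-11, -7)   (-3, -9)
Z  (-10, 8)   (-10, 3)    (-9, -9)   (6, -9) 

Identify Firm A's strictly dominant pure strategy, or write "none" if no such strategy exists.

W vs X: Opt1: -9>-12, Opt2: -6>-9, Opt3: -8>-11, Opt4: 8>7.
W vs Y: Opt1: -9>-11, Opt2: -6>-7, Opt3: -8>-11, Opt4: 8>-3.
W vs Z: Opt1: -9>-10, Opt2: -6>-10, Opt3: -8>-9, Opt4: 8>6.
W strictly beats every other strategy against every opponent action, so it is strictly dominant.

W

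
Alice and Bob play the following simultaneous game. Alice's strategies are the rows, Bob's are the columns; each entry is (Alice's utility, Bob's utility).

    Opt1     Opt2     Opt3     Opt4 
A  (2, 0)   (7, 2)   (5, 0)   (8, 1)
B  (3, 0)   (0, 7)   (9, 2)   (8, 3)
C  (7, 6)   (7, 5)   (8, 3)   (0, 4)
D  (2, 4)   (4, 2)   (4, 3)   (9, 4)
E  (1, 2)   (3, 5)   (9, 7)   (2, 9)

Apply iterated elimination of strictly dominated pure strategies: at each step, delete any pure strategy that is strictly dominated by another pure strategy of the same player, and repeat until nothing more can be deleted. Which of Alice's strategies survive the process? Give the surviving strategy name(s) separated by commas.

A, B, C, D

For Bob, Opt4 strictly dominates Opt3 on the remaining rows (A: 1>0, B: 3>2, C: 4>3, D: 4>3, E: 9>7); eliminate Opt3.
For Alice, A strictly dominates E on the remaining columns (Opt1: 2>1, Opt2: 7>3, Opt4: 8>2); eliminate E.
Among the remaining strategies, none is strictly dominated by another pure strategy of the same player, so the elimination stops.
Surviving strategies — Alice: {A, B, C, D}; Bob: {Opt1, Opt2, Opt4}.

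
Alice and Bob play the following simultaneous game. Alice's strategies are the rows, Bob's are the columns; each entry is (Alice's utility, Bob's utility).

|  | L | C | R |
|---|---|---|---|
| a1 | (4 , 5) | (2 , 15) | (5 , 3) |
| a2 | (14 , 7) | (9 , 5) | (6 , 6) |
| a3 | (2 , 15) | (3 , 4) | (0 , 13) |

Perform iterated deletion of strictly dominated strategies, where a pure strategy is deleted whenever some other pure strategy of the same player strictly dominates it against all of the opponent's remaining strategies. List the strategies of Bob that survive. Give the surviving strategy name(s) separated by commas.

Row a1 is eliminated: a2 beats it against every remaining column (L: 14>4, C: 9>2, R: 6>5).
For Alice, a2 strictly dominates a3 on the remaining columns (L: 14>2, C: 9>3, R: 6>0); eliminate a3.
Column C is eliminated: L beats it against every remaining row (a2: 7>5).
For Bob, L strictly dominates R on the remaining rows (a2: 7>6); eliminate R.
Among the remaining strategies, none is strictly dominated by another pure strategy of the same player, so the elimination stops.
Surviving strategies — Alice: {a2}; Bob: {L}.

L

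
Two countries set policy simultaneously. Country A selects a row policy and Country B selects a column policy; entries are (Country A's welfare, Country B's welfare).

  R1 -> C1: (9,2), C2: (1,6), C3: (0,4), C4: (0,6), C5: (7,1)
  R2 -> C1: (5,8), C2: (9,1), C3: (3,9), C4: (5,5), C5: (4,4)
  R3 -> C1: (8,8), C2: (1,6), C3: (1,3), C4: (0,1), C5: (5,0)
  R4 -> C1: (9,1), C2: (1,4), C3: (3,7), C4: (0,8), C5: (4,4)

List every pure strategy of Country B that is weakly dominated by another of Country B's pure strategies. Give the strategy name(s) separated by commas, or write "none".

Nothing dominates C1: C2 at R2 (8>1); C3 at R3 (8>3); C4 at R2 (8>5); C5 at R1 (2>1).
Nothing dominates C2: C1 at R1 (6>2); C3 at R1 (6>4); C4 at R3 (6>1); C5 at R1 (6>1).
C3 is not dominated — it holds its own against C1 at R1 (4>2); C2 at R2 (9>1); C4 at R2 (9>5); C5 at R1 (4>1).
C4: no other strategy beats it everywhere (C1 at R1 (6>2); C2 at R2 (5>1); C3 at R1 (6>4); C5 at R1 (6>1)).
C5 is weakly dominated by C3 (R1: 4>1, R2: 9>4, R3: 3>0, R4: 7>4).

C5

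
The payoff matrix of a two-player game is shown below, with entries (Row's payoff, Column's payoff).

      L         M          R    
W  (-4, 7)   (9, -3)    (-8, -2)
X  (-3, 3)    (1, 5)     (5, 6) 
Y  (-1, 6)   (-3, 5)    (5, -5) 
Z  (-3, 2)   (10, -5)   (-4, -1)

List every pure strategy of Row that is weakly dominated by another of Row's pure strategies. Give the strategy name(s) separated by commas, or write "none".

W

Z weakly dominates W — L: -3>-4, M: 10>9, R: -4>-8.
Nothing dominates X: W at L (-3>-4); Y at M (1>-3); Z at R (5>-4).
Nothing dominates Y: W at L (-1>-4); X at L (-1>-3); Z at L (-1>-3).
Z is not dominated — it holds its own against W at L (-3>-4); X at M (10>1); Y at M (10>-3).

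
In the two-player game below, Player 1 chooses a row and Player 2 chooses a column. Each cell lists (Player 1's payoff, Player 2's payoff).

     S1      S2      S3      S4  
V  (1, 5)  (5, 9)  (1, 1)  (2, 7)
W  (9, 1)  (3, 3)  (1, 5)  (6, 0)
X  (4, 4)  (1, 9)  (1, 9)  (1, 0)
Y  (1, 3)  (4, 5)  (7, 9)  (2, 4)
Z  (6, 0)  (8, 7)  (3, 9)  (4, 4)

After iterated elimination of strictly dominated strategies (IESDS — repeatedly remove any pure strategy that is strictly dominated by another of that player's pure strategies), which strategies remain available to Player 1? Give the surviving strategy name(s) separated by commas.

Row V is eliminated: Z beats it against every remaining column (S1: 6>1, S2: 8>5, S3: 3>1, S4: 4>2).
Row X is eliminated: Z beats it against every remaining column (S1: 6>4, S2: 8>1, S3: 3>1, S4: 4>1).
For Player 2, S2 strictly dominates S1 on the remaining rows (W: 3>1, Y: 5>3, Z: 7>0); eliminate S1.
Player 2's strategy S2 is strictly dominated by S3 (W: 5>3, Y: 9>5, Z: 9>7) and is removed.
For Player 2, S3 strictly dominates S4 on the remaining rows (W: 5>0, Y: 9>4, Z: 9>4); eliminate S4.
For Player 1, Y strictly dominates W on the remaining columns (S3: 7>1); eliminate W.
Row Z is eliminated: Y beats it against every remaining column (S3: 7>3).
Among the remaining strategies, none is strictly dominated by another pure strategy of the same player, so the elimination stops.
Surviving strategies — Player 1: {Y}; Player 2: {S3}.

Y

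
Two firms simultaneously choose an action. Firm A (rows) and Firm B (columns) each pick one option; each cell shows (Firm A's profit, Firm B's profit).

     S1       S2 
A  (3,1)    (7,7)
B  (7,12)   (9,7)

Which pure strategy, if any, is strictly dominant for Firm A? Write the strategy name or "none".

B

B vs A: S1: 7>3, S2: 9>7.
B strictly beats every other strategy against every opponent action, so it is strictly dominant.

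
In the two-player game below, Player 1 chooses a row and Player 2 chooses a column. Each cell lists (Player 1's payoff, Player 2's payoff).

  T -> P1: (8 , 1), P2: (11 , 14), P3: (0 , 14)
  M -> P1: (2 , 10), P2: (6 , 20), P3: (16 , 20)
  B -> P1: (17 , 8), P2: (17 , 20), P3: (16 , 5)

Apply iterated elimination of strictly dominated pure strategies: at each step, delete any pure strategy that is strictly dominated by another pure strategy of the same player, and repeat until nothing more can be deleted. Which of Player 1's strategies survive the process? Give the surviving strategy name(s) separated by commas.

M, B

For Player 1, B strictly dominates T on the remaining columns (P1: 17>8, P2: 17>11, P3: 16>0); eliminate T.
Player 2's strategy P1 is strictly dominated by P2 (M: 20>10, B: 20>8) and is removed.
Among the remaining strategies, none is strictly dominated by another pure strategy of the same player, so the elimination stops.
Surviving strategies — Player 1: {M, B}; Player 2: {P2, P3}.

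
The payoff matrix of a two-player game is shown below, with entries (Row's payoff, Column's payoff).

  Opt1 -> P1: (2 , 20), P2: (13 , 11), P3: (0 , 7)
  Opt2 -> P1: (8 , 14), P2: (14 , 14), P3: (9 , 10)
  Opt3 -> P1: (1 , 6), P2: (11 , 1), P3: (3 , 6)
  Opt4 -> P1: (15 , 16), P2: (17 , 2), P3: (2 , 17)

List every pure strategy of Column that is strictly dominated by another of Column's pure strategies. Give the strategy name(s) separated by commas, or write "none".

none

P1: no other strategy beats it everywhere (P2 at Opt1 (20>11); P3 at Opt1 (20>7)).
P2: no other strategy beats it everywhere (P1 at Opt2 (14=14); P3 at Opt1 (11>7)).
P3 is not dominated — it holds its own against P1 at Opt3 (6=6); P2 at Opt3 (6>1).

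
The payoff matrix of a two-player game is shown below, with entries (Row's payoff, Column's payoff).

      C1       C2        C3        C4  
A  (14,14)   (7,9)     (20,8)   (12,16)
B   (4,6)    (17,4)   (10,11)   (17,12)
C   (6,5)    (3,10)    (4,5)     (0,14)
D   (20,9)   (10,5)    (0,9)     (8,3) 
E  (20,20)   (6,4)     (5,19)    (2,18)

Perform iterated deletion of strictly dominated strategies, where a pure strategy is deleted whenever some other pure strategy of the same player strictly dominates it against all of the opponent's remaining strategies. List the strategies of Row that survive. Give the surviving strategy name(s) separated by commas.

Row's strategy C is strictly dominated by A (C1: 14>6, C2: 7>3, C3: 20>4, C4: 12>0) and is removed.
For Column, C1 strictly dominates C2 on the remaining rows (A: 14>9, B: 6>4, D: 9>5, E: 20>4); eliminate C2.
Among the remaining strategies, none is strictly dominated by another pure strategy of the same player, so the elimination stops.
Surviving strategies — Row: {A, B, D, E}; Column: {C1, C3, C4}.

A, B, D, E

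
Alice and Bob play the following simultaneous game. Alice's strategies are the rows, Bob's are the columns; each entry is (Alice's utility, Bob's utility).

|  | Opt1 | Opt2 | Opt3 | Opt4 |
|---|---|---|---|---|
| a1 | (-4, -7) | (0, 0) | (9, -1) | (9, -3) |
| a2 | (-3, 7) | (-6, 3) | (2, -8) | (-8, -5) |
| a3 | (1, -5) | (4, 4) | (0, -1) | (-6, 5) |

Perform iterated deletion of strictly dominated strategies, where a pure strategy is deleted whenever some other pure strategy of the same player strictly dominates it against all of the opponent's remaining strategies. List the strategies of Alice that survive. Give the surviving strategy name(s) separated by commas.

Column Opt3 is eliminated: Opt2 beats it against every remaining row (a1: 0>-1, a2: 3>-8, a3: 4>-1).
Alice's strategy a2 is strictly dominated by a3 (Opt1: 1>-3, Opt2: 4>-6, Opt4: -6>-8) and is removed.
Column Opt1 is eliminated: Opt2 beats it against every remaining row (a1: 0>-7, a3: 4>-5).
Among the remaining strategies, none is strictly dominated by another pure strategy of the same player, so the elimination stops.
Surviving strategies — Alice: {a1, a3}; Bob: {Opt2, Opt4}.

a1, a3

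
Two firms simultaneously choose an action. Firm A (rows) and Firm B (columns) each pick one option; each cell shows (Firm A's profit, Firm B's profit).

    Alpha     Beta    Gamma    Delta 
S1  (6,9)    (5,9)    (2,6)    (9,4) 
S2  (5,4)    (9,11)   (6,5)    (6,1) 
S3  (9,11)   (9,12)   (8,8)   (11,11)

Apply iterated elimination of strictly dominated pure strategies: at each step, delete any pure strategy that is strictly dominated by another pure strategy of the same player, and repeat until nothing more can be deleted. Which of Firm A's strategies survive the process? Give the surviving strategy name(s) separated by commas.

For Firm A, S3 strictly dominates S1 on the remaining columns (Alpha: 9>6, Beta: 9>5, Gamma: 8>2, Delta: 11>9); eliminate S1.
Column Alpha is eliminated: Beta beats it against every remaining row (S2: 11>4, S3: 12>11).
Firm B's strategy Gamma is strictly dominated by Beta (S2: 11>5, S3: 12>8) and is removed.
For Firm B, Beta strictly dominates Delta on the remaining rows (S2: 11>1, S3: 12>11); eliminate Delta.
Among the remaining strategies, none is strictly dominated by another pure strategy of the same player, so the elimination stops.
Surviving strategies — Firm A: {S2, S3}; Firm B: {Beta}.

S2, S3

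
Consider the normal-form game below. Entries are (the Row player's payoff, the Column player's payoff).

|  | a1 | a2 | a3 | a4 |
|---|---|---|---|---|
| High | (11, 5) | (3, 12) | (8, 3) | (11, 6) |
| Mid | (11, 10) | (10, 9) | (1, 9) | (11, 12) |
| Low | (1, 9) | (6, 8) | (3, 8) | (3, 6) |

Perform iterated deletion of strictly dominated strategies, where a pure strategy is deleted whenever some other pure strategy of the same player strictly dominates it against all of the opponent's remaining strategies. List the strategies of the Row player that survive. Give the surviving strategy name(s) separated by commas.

High, Mid

Column a3 is eliminated: a1 beats it against every remaining row (High: 5>3, Mid: 10>9, Low: 9>8).
For the Row player, Mid strictly dominates Low on the remaining columns (a1: 11>1, a2: 10>6, a4: 11>3); eliminate Low.
The Column player's strategy a1 is strictly dominated by a4 (High: 6>5, Mid: 12>10) and is removed.
Among the remaining strategies, none is strictly dominated by another pure strategy of the same player, so the elimination stops.
Surviving strategies — the Row player: {High, Mid}; the Column player: {a2, a4}.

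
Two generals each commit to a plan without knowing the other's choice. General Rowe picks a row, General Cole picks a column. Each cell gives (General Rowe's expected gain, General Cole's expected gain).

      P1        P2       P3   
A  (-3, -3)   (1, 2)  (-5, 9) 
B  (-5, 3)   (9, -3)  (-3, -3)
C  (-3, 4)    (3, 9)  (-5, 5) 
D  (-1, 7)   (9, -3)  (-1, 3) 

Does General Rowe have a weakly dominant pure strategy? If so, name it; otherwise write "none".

D

D vs A: P1: -1>-3, P2: 9>1, P3: -1>-5.
D vs B: P1: -1>-5, P2: 9=9, P3: -1>-3.
D vs C: P1: -1>-3, P2: 9>3, P3: -1>-5.
D is at least as good as every other strategy against every opponent action, so it is weakly dominant.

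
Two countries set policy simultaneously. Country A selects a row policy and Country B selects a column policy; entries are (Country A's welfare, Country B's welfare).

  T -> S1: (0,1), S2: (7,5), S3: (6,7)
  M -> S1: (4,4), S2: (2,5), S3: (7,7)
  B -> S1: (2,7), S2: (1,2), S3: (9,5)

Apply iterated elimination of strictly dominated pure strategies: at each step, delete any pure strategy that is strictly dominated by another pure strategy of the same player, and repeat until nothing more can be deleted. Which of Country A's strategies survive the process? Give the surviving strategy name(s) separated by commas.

M, B

Country B's strategy S2 is strictly dominated by S3 (T: 7>5, M: 7>5, B: 5>2) and is removed.
For Country A, M strictly dominates T on the remaining columns (S1: 4>0, S3: 7>6); eliminate T.
Among the remaining strategies, none is strictly dominated by another pure strategy of the same player, so the elimination stops.
Surviving strategies — Country A: {M, B}; Country B: {S1, S3}.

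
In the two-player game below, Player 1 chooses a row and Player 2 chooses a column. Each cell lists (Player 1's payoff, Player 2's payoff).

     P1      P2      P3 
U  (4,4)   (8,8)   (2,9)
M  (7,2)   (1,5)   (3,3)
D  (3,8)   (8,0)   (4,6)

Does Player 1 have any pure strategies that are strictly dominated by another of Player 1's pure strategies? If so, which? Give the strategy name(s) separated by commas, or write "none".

none

Nothing dominates U: M at P2 (8>1); D at P1 (4>3).
M: no other strategy beats it everywhere (U at P1 (7>4); D at P1 (7>3)).
Nothing dominates D: U at P2 (8=8); M at P2 (8>1).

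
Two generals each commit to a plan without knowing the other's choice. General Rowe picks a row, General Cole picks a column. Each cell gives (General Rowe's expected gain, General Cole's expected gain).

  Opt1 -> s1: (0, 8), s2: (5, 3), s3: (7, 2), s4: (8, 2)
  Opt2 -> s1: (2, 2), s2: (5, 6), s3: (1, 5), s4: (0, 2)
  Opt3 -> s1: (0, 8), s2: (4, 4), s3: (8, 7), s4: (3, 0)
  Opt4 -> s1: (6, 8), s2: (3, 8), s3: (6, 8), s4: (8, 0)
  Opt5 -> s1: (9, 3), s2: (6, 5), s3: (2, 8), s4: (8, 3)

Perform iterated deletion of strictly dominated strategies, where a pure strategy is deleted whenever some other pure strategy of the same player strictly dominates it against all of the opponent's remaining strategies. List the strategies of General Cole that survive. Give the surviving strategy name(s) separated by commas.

Row Opt2 is eliminated: Opt5 beats it against every remaining column (s1: 9>2, s2: 6>5, s3: 2>1, s4: 8>0).
For General Cole, s2 strictly dominates s4 on the remaining rows (Opt1: 3>2, Opt3: 4>0, Opt4: 8>0, Opt5: 5>3); eliminate s4.
Among the remaining strategies, none is strictly dominated by another pure strategy of the same player, so the elimination stops.
Surviving strategies — General Rowe: {Opt1, Opt3, Opt4, Opt5}; General Cole: {s1, s2, s3}.

s1, s2, s3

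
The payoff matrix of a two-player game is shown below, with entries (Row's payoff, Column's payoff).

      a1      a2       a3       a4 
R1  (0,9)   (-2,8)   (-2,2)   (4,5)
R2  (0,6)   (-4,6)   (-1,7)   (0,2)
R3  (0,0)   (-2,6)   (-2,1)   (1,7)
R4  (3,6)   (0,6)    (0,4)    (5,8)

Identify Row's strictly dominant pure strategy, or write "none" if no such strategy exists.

R4 vs R1: a1: 3>0, a2: 0>-2, a3: 0>-2, a4: 5>4.
R4 vs R2: a1: 3>0, a2: 0>-4, a3: 0>-1, a4: 5>0.
R4 vs R3: a1: 3>0, a2: 0>-2, a3: 0>-2, a4: 5>1.
R4 strictly beats every other strategy against every opponent action, so it is strictly dominant.

R4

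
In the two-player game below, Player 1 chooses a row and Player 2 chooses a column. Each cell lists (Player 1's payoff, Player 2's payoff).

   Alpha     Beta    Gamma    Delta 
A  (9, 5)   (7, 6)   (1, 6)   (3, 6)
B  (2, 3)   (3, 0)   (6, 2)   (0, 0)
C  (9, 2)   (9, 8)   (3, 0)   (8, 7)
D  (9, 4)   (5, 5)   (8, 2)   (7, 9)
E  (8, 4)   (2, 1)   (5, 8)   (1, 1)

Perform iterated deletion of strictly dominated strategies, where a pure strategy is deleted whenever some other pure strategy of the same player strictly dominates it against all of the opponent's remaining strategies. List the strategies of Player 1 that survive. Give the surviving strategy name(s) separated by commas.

C

Row B is eliminated: D beats it against every remaining column (Alpha: 9>2, Beta: 5>3, Gamma: 8>6, Delta: 7>0).
For Player 1, D strictly dominates E on the remaining columns (Alpha: 9>8, Beta: 5>2, Gamma: 8>5, Delta: 7>1); eliminate E.
For Player 2, Beta strictly dominates Alpha on the remaining rows (A: 6>5, C: 8>2, D: 5>4); eliminate Alpha.
Player 1's strategy A is strictly dominated by C (Beta: 9>7, Gamma: 3>1, Delta: 8>3) and is removed.
For Player 2, Beta strictly dominates Gamma on the remaining rows (C: 8>0, D: 5>2); eliminate Gamma.
Player 1's strategy D is strictly dominated by C (Beta: 9>5, Delta: 8>7) and is removed.
Column Delta is eliminated: Beta beats it against every remaining row (C: 8>7).
Among the remaining strategies, none is strictly dominated by another pure strategy of the same player, so the elimination stops.
Surviving strategies — Player 1: {C}; Player 2: {Beta}.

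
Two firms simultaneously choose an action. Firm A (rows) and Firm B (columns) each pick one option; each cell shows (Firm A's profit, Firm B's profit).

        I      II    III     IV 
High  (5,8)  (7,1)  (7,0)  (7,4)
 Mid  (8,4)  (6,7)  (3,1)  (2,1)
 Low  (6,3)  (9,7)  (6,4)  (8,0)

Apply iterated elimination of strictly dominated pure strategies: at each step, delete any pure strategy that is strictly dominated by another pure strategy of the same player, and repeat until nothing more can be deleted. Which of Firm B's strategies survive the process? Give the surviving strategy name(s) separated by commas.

II

For Firm B, II strictly dominates III on the remaining rows (High: 1>0, Mid: 7>1, Low: 7>4); eliminate III.
For Firm A, Low strictly dominates High on the remaining columns (I: 6>5, II: 9>7, IV: 8>7); eliminate High.
Firm B's strategy I is strictly dominated by II (Mid: 7>4, Low: 7>3) and is removed.
Firm A's strategy Mid is strictly dominated by Low (II: 9>6, IV: 8>2) and is removed.
Column IV is eliminated: II beats it against every remaining row (Low: 7>0).
Among the remaining strategies, none is strictly dominated by another pure strategy of the same player, so the elimination stops.
Surviving strategies — Firm A: {Low}; Firm B: {II}.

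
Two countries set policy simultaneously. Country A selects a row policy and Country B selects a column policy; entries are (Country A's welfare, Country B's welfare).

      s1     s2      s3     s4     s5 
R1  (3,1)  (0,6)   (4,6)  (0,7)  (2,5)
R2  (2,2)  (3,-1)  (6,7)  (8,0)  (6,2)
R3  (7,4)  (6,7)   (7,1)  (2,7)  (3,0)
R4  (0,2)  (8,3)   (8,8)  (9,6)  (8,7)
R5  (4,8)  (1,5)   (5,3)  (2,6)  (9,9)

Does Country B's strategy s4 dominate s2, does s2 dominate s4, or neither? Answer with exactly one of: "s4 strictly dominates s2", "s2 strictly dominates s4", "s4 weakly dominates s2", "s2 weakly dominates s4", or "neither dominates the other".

s4's payoffs vs s2's, by Country A's action — R1: 7>6, R2: 0>-1, R3: 7=7, R4: 6>3, R5: 6>5.
s4 is at least as good everywhere and strictly better somewhere (tied only at R3), so s4 weakly but not strictly dominates s2.

s4 weakly dominates s2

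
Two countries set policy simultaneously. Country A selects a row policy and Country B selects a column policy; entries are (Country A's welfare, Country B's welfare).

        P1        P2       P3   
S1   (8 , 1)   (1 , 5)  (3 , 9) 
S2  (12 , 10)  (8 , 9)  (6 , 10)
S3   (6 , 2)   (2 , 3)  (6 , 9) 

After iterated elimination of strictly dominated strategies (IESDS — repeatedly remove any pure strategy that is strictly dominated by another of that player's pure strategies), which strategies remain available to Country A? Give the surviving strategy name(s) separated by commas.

S2, S3

Row S1 is eliminated: S2 beats it against every remaining column (P1: 12>8, P2: 8>1, P3: 6>3).
Column P2 is eliminated: P3 beats it against every remaining row (S2: 10>9, S3: 9>3).
Among the remaining strategies, none is strictly dominated by another pure strategy of the same player, so the elimination stops.
Surviving strategies — Country A: {S2, S3}; Country B: {P1, P3}.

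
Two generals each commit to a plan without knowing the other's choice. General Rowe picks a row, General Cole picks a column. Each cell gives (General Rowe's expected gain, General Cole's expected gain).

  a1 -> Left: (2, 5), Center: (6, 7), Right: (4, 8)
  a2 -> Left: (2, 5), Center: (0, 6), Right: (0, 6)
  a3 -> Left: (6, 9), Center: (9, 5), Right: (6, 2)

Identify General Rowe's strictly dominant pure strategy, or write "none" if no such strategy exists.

a3

a3 vs a1: Left: 6>2, Center: 9>6, Right: 6>4.
a3 vs a2: Left: 6>2, Center: 9>0, Right: 6>0.
a3 strictly beats every other strategy against every opponent action, so it is strictly dominant.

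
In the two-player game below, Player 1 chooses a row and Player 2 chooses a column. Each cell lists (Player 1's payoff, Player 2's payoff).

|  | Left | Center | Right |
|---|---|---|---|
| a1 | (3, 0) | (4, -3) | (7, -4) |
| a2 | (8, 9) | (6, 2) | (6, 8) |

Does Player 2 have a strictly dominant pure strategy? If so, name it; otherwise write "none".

Left

Left vs Center: a1: 0>-3, a2: 9>2.
Left vs Right: a1: 0>-4, a2: 9>8.
Left strictly beats every other strategy against every opponent action, so it is strictly dominant.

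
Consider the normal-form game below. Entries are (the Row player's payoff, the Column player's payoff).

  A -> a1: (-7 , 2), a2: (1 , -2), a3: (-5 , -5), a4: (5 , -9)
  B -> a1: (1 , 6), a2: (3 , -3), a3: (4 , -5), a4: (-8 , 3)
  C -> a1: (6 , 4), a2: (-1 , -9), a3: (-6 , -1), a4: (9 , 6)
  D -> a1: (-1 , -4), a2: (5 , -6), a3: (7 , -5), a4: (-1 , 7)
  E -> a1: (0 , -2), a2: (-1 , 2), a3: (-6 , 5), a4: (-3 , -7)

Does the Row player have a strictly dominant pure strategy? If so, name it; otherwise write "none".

A fails to dominate B at a1 (-7<1).
B fails to dominate A at a4 (-8<5).
C fails to dominate A at a2 (-1<1).
D fails to dominate A at a4 (-1<5).
E fails to dominate A at a2 (-1<1).
No single strategy dominates all the others.

none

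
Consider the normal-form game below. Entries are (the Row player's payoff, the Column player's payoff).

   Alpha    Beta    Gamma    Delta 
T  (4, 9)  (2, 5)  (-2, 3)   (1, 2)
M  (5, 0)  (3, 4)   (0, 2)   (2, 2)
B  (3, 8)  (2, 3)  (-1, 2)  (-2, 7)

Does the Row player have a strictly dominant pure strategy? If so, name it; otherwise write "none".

M vs T: Alpha: 5>4, Beta: 3>2, Gamma: 0>-2, Delta: 2>1.
M vs B: Alpha: 5>3, Beta: 3>2, Gamma: 0>-1, Delta: 2>-2.
M strictly beats every other strategy against every opponent action, so it is strictly dominant.

M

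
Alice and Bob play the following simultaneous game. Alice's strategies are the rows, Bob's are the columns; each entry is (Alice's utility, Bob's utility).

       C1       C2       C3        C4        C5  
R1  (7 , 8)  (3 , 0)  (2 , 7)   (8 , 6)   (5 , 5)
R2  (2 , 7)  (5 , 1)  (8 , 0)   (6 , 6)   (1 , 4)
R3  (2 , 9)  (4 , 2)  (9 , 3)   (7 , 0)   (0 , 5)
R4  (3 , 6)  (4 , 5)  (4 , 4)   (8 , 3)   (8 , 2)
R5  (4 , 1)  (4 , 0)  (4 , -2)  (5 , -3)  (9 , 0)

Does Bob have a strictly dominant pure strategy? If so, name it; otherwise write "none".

C1 vs C2: R1: 8>0, R2: 7>1, R3: 9>2, R4: 6>5, R5: 1>0.
C1 vs C3: R1: 8>7, R2: 7>0, R3: 9>3, R4: 6>4, R5: 1>-2.
C1 vs C4: R1: 8>6, R2: 7>6, R3: 9>0, R4: 6>3, R5: 1>-3.
C1 vs C5: R1: 8>5, R2: 7>4, R3: 9>5, R4: 6>2, R5: 1>0.
C1 strictly beats every other strategy against every opponent action, so it is strictly dominant.

C1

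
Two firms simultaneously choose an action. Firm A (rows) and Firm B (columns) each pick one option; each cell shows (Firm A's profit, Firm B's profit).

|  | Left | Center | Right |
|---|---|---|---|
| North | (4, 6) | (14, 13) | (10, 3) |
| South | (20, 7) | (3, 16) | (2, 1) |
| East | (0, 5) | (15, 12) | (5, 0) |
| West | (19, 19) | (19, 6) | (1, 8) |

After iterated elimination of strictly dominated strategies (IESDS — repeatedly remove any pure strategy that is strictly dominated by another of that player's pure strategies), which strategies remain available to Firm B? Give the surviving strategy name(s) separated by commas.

Left, Center

Firm B's strategy Right is strictly dominated by Left (North: 6>3, South: 7>1, East: 5>0, West: 19>8) and is removed.
For Firm A, West strictly dominates North on the remaining columns (Left: 19>4, Center: 19>14); eliminate North.
Firm A's strategy East is strictly dominated by West (Left: 19>0, Center: 19>15) and is removed.
Among the remaining strategies, none is strictly dominated by another pure strategy of the same player, so the elimination stops.
Surviving strategies — Firm A: {South, West}; Firm B: {Left, Center}.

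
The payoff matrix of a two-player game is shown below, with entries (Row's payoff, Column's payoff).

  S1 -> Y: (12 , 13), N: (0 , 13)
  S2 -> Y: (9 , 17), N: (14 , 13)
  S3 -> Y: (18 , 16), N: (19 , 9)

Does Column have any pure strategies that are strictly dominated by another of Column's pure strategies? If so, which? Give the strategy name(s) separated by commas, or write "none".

none

Nothing dominates Y: N at S1 (13=13).
Nothing dominates N: Y at S1 (13=13).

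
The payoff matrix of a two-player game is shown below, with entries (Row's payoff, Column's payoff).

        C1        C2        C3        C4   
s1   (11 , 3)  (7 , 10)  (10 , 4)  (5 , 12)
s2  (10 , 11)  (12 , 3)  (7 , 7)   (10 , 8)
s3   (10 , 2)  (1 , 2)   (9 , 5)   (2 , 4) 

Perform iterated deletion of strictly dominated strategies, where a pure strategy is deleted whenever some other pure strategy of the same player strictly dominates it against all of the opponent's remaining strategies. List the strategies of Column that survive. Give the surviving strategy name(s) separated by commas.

Row's strategy s3 is strictly dominated by s1 (C1: 11>10, C2: 7>1, C3: 10>9, C4: 5>2) and is removed.
Column C2 is eliminated: C4 beats it against every remaining row (s1: 12>10, s2: 8>3).
For Column, C4 strictly dominates C3 on the remaining rows (s1: 12>4, s2: 8>7); eliminate C3.
Among the remaining strategies, none is strictly dominated by another pure strategy of the same player, so the elimination stops.
Surviving strategies — Row: {s1, s2}; Column: {C1, C4}.

C1, C4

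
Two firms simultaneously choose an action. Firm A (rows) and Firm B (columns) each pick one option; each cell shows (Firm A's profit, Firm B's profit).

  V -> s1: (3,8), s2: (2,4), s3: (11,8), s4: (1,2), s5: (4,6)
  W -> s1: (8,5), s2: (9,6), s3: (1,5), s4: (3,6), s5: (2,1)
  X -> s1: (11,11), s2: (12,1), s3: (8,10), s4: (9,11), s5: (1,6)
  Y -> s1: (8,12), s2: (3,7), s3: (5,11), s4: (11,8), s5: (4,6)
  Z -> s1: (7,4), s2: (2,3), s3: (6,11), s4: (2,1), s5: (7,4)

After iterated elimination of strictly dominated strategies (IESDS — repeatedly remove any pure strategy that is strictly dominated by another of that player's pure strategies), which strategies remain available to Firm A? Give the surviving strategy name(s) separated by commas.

For Firm B, s3 strictly dominates s5 on the remaining rows (V: 8>6, W: 5>1, X: 10>6, Y: 11>6, Z: 11>4); eliminate s5.
For Firm A, X strictly dominates W on the remaining columns (s1: 11>8, s2: 12>9, s3: 8>1, s4: 9>3); eliminate W.
Firm A's strategy Z is strictly dominated by X (s1: 11>7, s2: 12>2, s3: 8>6, s4: 9>2) and is removed.
For Firm B, s1 strictly dominates s2 on the remaining rows (V: 8>4, X: 11>1, Y: 12>7); eliminate s2.
Among the remaining strategies, none is strictly dominated by another pure strategy of the same player, so the elimination stops.
Surviving strategies — Firm A: {V, X, Y}; Firm B: {s1, s3, s4}.

V, X, Y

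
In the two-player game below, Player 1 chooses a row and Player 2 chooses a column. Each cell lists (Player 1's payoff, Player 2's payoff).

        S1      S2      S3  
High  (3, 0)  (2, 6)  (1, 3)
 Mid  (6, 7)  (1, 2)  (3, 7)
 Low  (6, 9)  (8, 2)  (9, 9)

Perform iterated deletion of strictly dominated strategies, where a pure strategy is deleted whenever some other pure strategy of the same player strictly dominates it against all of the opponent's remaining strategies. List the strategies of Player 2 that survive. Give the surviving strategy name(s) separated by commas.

Player 1's strategy High is strictly dominated by Low (S1: 6>3, S2: 8>2, S3: 9>1) and is removed.
Column S2 is eliminated: S1 beats it against every remaining row (Mid: 7>2, Low: 9>2).
Among the remaining strategies, none is strictly dominated by another pure strategy of the same player, so the elimination stops.
Surviving strategies — Player 1: {Mid, Low}; Player 2: {S1, S3}.

S1, S3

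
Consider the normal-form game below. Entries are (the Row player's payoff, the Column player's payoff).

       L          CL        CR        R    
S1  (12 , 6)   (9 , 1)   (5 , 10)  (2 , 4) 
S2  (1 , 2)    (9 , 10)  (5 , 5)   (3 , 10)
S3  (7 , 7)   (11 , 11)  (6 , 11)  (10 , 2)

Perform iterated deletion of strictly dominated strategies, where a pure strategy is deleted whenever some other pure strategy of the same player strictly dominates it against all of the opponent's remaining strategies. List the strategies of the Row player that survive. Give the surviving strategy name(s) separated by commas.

The Row player's strategy S2 is strictly dominated by S3 (L: 7>1, CL: 11>9, CR: 6>5, R: 10>3) and is removed.
The Column player's strategy L is strictly dominated by CR (S1: 10>6, S3: 11>7) and is removed.
The Row player's strategy S1 is strictly dominated by S3 (CL: 11>9, CR: 6>5, R: 10>2) and is removed.
For the Column player, CL strictly dominates R on the remaining rows (S3: 11>2); eliminate R.
Among the remaining strategies, none is strictly dominated by another pure strategy of the same player, so the elimination stops.
Surviving strategies — the Row player: {S3}; the Column player: {CL, CR}.

S3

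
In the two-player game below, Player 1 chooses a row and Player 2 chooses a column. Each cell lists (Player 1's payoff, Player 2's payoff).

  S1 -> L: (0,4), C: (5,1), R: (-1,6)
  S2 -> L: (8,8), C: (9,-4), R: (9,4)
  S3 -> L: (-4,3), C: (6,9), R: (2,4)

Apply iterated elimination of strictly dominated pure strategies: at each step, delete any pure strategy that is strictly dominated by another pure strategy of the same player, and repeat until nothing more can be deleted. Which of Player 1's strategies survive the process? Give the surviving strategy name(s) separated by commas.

Player 1's strategy S1 is strictly dominated by S2 (L: 8>0, C: 9>5, R: 9>-1) and is removed.
For Player 1, S2 strictly dominates S3 on the remaining columns (L: 8>-4, C: 9>6, R: 9>2); eliminate S3.
Player 2's strategy C is strictly dominated by L (S2: 8>-4) and is removed.
Column R is eliminated: L beats it against every remaining row (S2: 8>4).
Among the remaining strategies, none is strictly dominated by another pure strategy of the same player, so the elimination stops.
Surviving strategies — Player 1: {S2}; Player 2: {L}.

S2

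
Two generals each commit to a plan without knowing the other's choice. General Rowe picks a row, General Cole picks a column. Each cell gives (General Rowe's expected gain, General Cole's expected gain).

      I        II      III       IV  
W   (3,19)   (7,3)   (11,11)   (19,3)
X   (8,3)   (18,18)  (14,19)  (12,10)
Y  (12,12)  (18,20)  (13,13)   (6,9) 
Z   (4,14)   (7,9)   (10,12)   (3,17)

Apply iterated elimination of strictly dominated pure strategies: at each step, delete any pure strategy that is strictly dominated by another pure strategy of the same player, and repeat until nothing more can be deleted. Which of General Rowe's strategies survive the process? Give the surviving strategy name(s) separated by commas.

Row Z is eliminated: X beats it against every remaining column (I: 8>4, II: 18>7, III: 14>10, IV: 12>3).
For General Cole, III strictly dominates IV on the remaining rows (W: 11>3, X: 19>10, Y: 13>9); eliminate IV.
General Rowe's strategy W is strictly dominated by X (I: 8>3, II: 18>7, III: 14>11) and is removed.
Column I is eliminated: II beats it against every remaining row (X: 18>3, Y: 20>12).
Among the remaining strategies, none is strictly dominated by another pure strategy of the same player, so the elimination stops.
Surviving strategies — General Rowe: {X, Y}; General Cole: {II, III}.

X, Y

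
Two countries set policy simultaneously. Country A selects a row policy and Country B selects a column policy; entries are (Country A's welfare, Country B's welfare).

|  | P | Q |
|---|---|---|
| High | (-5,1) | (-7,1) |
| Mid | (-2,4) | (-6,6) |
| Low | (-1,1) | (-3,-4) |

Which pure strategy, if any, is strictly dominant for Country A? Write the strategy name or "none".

Low

Low vs High: P: -1>-5, Q: -3>-7.
Low vs Mid: P: -1>-2, Q: -3>-6.
Low strictly beats every other strategy against every opponent action, so it is strictly dominant.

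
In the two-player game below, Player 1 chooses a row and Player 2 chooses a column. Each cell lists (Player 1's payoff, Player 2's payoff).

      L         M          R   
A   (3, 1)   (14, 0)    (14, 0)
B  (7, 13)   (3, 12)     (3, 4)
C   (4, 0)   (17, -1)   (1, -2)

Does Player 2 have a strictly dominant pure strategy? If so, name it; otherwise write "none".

L

L vs M: A: 1>0, B: 13>12, C: 0>-1.
L vs R: A: 1>0, B: 13>4, C: 0>-2.
L strictly beats every other strategy against every opponent action, so it is strictly dominant.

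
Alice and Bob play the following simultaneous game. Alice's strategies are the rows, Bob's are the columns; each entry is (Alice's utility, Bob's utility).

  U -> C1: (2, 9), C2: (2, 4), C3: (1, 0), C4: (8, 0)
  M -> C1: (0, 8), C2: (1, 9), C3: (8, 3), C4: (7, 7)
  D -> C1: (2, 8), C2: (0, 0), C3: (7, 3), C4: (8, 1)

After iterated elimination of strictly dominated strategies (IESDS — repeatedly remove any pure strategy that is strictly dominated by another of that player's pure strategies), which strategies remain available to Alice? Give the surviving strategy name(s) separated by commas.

U, D

Bob's strategy C3 is strictly dominated by C1 (U: 9>0, M: 8>3, D: 8>3) and is removed.
Alice's strategy M is strictly dominated by U (C1: 2>0, C2: 2>1, C4: 8>7) and is removed.
For Bob, C1 strictly dominates C2 on the remaining rows (U: 9>4, D: 8>0); eliminate C2.
Bob's strategy C4 is strictly dominated by C1 (U: 9>0, D: 8>1) and is removed.
Among the remaining strategies, none is strictly dominated by another pure strategy of the same player, so the elimination stops.
Surviving strategies — Alice: {U, D}; Bob: {C1}.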